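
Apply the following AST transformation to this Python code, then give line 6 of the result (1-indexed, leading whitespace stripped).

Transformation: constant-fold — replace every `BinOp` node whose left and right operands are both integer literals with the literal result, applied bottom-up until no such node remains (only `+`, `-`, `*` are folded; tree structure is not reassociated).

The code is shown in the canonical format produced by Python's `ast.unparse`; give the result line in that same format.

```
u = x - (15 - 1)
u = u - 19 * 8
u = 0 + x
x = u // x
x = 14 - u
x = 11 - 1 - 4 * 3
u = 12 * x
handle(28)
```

x = -2

Transformed code:
u = x - 14
u = u - 152
u = 0 + x
x = u // x
x = 14 - u
x = -2
u = 12 * x
handle(28)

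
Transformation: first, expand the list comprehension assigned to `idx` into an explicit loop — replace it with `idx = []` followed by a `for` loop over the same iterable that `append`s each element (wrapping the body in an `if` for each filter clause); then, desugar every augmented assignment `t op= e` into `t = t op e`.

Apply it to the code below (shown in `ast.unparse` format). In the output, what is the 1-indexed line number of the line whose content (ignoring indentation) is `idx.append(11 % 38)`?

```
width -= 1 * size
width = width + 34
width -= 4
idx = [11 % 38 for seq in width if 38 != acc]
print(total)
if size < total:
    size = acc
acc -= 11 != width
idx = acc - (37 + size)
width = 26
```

Transformed code:
width = width - 1 * size
width = width + 34
width = width - 4
idx = []
for seq in width:
    if 38 != acc:
        idx.append(11 % 38)
print(total)
if size < total:
    size = acc
acc = acc - (11 != width)
idx = acc - (37 + size)
width = 26

7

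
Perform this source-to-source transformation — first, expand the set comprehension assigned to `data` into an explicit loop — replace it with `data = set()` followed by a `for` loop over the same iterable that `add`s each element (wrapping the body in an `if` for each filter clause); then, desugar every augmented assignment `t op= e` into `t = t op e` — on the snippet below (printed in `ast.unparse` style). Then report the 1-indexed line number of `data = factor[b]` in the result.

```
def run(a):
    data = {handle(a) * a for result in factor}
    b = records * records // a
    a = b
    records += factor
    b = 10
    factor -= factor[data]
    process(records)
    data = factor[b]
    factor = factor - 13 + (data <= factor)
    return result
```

Transformed code:
def run(a):
    data = set()
    for result in factor:
        data.add(handle(a) * a)
    b = records * records // a
    a = b
    records = records + factor
    b = 10
    factor = factor - factor[data]
    process(records)
    data = factor[b]
    factor = factor - 13 + (data <= factor)
    return result

11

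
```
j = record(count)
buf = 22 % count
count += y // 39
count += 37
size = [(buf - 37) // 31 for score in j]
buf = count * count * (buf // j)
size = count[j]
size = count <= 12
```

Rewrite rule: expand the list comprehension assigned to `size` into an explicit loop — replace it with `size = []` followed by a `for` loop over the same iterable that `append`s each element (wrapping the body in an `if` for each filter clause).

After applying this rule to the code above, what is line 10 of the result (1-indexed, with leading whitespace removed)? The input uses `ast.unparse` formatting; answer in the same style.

size = count <= 12

Transformed code:
j = record(count)
buf = 22 % count
count += y // 39
count += 37
size = []
for score in j:
    size.append((buf - 37) // 31)
buf = count * count * (buf // j)
size = count[j]
size = count <= 12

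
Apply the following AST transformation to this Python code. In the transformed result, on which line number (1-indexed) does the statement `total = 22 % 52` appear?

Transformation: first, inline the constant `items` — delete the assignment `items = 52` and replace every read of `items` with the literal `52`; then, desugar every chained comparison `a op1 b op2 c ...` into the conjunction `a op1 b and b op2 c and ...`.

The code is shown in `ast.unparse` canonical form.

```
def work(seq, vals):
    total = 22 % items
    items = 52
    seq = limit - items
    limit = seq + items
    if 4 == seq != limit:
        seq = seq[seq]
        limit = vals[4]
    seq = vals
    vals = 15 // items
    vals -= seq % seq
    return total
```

Transformed code:
def work(seq, vals):
    total = 22 % 52
    seq = limit - 52
    limit = seq + 52
    if 4 == seq and seq != limit:
        seq = seq[seq]
        limit = vals[4]
    seq = vals
    vals = 15 // 52
    vals -= seq % seq
    return total

2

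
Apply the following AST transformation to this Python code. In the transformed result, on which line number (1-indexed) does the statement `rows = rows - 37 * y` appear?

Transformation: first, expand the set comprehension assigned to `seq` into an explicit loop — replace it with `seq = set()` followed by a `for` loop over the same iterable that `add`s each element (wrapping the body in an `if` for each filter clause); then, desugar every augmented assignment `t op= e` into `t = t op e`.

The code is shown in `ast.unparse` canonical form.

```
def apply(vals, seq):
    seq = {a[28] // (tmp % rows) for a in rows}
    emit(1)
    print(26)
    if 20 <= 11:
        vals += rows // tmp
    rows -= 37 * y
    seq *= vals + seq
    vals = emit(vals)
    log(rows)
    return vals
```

Transformed code:
def apply(vals, seq):
    seq = set()
    for a in rows:
        seq.add(a[28] // (tmp % rows))
    emit(1)
    print(26)
    if 20 <= 11:
        vals = vals + rows // tmp
    rows = rows - 37 * y
    seq = seq * (vals + seq)
    vals = emit(vals)
    log(rows)
    return vals

9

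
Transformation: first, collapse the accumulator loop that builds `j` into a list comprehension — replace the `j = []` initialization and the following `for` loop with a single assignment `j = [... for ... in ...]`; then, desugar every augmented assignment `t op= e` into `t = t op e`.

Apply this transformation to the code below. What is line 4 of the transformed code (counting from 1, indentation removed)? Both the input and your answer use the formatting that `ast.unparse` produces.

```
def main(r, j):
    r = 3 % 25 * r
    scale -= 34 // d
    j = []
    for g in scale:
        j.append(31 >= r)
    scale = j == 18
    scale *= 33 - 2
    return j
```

j = [31 >= r for g in scale]

Transformed code:
def main(r, j):
    r = 3 % 25 * r
    scale = scale - 34 // d
    j = [31 >= r for g in scale]
    scale = j == 18
    scale = scale * (33 - 2)
    return j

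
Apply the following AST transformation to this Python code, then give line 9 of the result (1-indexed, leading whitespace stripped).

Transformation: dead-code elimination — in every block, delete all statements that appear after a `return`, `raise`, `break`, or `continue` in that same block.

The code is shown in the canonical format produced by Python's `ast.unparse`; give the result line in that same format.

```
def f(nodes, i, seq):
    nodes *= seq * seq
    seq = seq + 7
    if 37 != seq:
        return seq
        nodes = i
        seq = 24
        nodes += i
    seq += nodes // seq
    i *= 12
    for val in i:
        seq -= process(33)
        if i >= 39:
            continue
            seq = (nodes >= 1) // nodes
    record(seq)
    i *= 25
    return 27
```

seq -= process(33)

Transformed code:
def f(nodes, i, seq):
    nodes *= seq * seq
    seq = seq + 7
    if 37 != seq:
        return seq
    seq += nodes // seq
    i *= 12
    for val in i:
        seq -= process(33)
        if i >= 39:
            continue
    record(seq)
    i *= 25
    return 27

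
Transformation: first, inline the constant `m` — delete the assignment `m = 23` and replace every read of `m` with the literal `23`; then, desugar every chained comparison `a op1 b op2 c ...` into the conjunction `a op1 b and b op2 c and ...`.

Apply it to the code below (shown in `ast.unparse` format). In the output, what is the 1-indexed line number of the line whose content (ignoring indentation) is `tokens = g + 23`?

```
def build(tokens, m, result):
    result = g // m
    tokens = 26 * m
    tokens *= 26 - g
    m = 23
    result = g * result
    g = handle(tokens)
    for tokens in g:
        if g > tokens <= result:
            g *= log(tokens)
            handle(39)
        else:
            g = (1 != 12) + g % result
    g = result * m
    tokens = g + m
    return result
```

14

Transformed code:
def build(tokens, m, result):
    result = g // 23
    tokens = 26 * 23
    tokens *= 26 - g
    result = g * result
    g = handle(tokens)
    for tokens in g:
        if g > tokens and tokens <= result:
            g *= log(tokens)
            handle(39)
        else:
            g = (1 != 12) + g % result
    g = result * 23
    tokens = g + 23
    return result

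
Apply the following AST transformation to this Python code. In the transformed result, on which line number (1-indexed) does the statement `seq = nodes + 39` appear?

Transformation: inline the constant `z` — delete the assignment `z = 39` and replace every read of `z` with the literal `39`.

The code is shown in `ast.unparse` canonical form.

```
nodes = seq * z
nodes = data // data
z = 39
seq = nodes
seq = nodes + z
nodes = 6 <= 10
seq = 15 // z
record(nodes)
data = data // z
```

Transformed code:
nodes = seq * 39
nodes = data // data
seq = nodes
seq = nodes + 39
nodes = 6 <= 10
seq = 15 // 39
record(nodes)
data = data // 39

4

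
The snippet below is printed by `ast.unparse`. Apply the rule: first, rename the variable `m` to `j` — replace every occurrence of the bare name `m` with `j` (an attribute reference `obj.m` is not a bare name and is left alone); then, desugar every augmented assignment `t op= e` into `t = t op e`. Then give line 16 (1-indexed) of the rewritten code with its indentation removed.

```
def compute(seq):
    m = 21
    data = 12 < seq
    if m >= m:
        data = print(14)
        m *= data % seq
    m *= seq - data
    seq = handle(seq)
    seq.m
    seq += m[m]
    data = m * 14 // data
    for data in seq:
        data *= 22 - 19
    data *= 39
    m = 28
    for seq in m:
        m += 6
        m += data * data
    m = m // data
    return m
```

for seq in j:

Transformed code:
def compute(seq):
    j = 21
    data = 12 < seq
    if j >= j:
        data = print(14)
        j = j * (data % seq)
    j = j * (seq - data)
    seq = handle(seq)
    seq.m
    seq = seq + j[j]
    data = j * 14 // data
    for data in seq:
        data = data * (22 - 19)
    data = data * 39
    j = 28
    for seq in j:
        j = j + 6
        j = j + data * data
    j = j // data
    return j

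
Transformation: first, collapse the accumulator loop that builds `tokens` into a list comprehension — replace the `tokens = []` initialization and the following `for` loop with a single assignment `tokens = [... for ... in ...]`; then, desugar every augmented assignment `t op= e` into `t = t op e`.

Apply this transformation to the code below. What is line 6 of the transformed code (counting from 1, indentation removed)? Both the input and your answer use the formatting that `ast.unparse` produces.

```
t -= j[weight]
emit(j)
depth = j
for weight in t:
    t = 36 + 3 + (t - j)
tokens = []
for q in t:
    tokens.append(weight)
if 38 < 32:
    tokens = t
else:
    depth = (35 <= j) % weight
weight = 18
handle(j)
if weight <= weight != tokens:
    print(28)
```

tokens = [weight for q in t]

Transformed code:
t = t - j[weight]
emit(j)
depth = j
for weight in t:
    t = 36 + 3 + (t - j)
tokens = [weight for q in t]
if 38 < 32:
    tokens = t
else:
    depth = (35 <= j) % weight
weight = 18
handle(j)
if weight <= weight != tokens:
    print(28)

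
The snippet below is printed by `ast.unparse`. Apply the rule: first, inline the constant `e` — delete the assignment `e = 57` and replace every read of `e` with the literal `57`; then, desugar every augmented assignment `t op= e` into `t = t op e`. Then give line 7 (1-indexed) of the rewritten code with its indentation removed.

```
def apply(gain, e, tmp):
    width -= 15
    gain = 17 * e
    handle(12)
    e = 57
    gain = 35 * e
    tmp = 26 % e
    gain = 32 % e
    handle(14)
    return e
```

gain = 32 % 57

Transformed code:
def apply(gain, e, tmp):
    width = width - 15
    gain = 17 * 57
    handle(12)
    gain = 35 * 57
    tmp = 26 % 57
    gain = 32 % 57
    handle(14)
    return 57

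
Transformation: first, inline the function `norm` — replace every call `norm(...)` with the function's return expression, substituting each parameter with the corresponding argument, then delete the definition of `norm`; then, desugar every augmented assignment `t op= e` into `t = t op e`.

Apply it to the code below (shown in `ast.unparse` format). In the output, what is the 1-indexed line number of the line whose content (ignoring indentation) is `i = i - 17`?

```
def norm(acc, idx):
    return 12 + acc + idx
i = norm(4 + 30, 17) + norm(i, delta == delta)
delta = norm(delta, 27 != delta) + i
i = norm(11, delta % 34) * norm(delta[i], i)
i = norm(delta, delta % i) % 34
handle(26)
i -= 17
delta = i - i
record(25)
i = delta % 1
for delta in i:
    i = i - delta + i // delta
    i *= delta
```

Transformed code:
i = 12 + (4 + 30) + 17 + (12 + i + (delta == delta))
delta = 12 + delta + (27 != delta) + i
i = (12 + 11 + delta % 34) * (12 + delta[i] + i)
i = (12 + delta + delta % i) % 34
handle(26)
i = i - 17
delta = i - i
record(25)
i = delta % 1
for delta in i:
    i = i - delta + i // delta
    i = i * delta

6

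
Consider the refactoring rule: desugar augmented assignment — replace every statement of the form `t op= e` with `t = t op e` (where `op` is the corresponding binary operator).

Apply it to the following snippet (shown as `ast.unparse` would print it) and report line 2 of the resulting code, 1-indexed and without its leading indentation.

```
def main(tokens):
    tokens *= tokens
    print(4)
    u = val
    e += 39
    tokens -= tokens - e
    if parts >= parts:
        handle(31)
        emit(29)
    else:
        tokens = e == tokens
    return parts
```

Transformed code:
def main(tokens):
    tokens = tokens * tokens
    print(4)
    u = val
    e = e + 39
    tokens = tokens - (tokens - e)
    if parts >= parts:
        handle(31)
        emit(29)
    else:
        tokens = e == tokens
    return parts

tokens = tokens * tokens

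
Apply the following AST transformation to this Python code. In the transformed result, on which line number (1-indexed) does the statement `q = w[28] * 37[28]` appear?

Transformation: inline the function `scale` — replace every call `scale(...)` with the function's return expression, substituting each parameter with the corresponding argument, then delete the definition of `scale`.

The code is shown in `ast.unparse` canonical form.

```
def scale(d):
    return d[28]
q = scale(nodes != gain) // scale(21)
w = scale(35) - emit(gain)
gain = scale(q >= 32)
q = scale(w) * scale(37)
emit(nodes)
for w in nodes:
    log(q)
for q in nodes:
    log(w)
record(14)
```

Transformed code:
q = (nodes != gain)[28] // 21[28]
w = 35[28] - emit(gain)
gain = (q >= 32)[28]
q = w[28] * 37[28]
emit(nodes)
for w in nodes:
    log(q)
for q in nodes:
    log(w)
record(14)

4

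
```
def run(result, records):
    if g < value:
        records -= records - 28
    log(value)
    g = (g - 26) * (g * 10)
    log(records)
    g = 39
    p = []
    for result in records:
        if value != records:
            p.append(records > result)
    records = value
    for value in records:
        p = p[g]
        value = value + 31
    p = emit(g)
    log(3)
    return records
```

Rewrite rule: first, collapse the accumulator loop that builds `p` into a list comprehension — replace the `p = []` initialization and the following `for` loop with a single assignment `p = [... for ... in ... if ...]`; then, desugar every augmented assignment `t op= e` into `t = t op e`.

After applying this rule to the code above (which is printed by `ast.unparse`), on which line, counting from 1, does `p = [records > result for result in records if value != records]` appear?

Transformed code:
def run(result, records):
    if g < value:
        records = records - (records - 28)
    log(value)
    g = (g - 26) * (g * 10)
    log(records)
    g = 39
    p = [records > result for result in records if value != records]
    records = value
    for value in records:
        p = p[g]
        value = value + 31
    p = emit(g)
    log(3)
    return records

8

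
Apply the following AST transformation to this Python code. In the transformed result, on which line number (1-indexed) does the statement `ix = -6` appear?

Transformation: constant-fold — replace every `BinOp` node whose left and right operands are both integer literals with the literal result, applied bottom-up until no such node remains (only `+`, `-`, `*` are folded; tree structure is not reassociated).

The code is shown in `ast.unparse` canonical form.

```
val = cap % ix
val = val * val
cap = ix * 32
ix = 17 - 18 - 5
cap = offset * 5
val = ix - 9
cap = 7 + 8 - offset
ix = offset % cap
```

4

Transformed code:
val = cap % ix
val = val * val
cap = ix * 32
ix = -6
cap = offset * 5
val = ix - 9
cap = 15 - offset
ix = offset % cap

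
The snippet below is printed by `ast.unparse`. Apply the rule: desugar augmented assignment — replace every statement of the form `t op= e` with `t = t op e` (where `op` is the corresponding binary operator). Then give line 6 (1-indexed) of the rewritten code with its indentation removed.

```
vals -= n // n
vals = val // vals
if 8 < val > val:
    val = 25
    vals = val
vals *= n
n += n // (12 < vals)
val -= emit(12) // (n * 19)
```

Transformed code:
vals = vals - n // n
vals = val // vals
if 8 < val > val:
    val = 25
    vals = val
vals = vals * n
n = n + n // (12 < vals)
val = val - emit(12) // (n * 19)

vals = vals * n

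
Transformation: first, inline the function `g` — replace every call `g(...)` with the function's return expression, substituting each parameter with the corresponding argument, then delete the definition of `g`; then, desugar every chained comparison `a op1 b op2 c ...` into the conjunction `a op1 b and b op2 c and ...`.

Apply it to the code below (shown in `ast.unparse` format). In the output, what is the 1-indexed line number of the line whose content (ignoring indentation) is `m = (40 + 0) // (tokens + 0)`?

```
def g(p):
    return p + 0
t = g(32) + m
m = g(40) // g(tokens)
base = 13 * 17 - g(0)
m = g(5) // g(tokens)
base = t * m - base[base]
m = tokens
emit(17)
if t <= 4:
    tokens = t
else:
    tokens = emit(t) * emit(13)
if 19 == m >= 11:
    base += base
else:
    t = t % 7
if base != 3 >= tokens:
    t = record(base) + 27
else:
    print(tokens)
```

Transformed code:
t = 32 + 0 + m
m = (40 + 0) // (tokens + 0)
base = 13 * 17 - (0 + 0)
m = (5 + 0) // (tokens + 0)
base = t * m - base[base]
m = tokens
emit(17)
if t <= 4:
    tokens = t
else:
    tokens = emit(t) * emit(13)
if 19 == m and m >= 11:
    base += base
else:
    t = t % 7
if base != 3 and 3 >= tokens:
    t = record(base) + 27
else:
    print(tokens)

2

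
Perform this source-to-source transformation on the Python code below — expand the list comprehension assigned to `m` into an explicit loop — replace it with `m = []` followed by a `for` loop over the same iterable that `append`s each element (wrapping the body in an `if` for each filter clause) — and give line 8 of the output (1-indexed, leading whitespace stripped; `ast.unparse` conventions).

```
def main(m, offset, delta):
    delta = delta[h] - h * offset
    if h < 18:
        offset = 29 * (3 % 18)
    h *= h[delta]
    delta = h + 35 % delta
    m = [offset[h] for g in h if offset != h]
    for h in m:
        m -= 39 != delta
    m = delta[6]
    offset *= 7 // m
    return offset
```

for g in h:

Transformed code:
def main(m, offset, delta):
    delta = delta[h] - h * offset
    if h < 18:
        offset = 29 * (3 % 18)
    h *= h[delta]
    delta = h + 35 % delta
    m = []
    for g in h:
        if offset != h:
            m.append(offset[h])
    for h in m:
        m -= 39 != delta
    m = delta[6]
    offset *= 7 // m
    return offset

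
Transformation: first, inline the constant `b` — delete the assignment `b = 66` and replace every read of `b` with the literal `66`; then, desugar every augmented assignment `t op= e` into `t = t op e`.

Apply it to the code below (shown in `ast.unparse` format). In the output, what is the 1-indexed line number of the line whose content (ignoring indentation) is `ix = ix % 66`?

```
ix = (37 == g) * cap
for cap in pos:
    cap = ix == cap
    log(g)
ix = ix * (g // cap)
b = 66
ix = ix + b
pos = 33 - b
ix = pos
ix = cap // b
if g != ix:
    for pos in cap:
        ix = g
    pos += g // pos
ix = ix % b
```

14

Transformed code:
ix = (37 == g) * cap
for cap in pos:
    cap = ix == cap
    log(g)
ix = ix * (g // cap)
ix = ix + 66
pos = 33 - 66
ix = pos
ix = cap // 66
if g != ix:
    for pos in cap:
        ix = g
    pos = pos + g // pos
ix = ix % 66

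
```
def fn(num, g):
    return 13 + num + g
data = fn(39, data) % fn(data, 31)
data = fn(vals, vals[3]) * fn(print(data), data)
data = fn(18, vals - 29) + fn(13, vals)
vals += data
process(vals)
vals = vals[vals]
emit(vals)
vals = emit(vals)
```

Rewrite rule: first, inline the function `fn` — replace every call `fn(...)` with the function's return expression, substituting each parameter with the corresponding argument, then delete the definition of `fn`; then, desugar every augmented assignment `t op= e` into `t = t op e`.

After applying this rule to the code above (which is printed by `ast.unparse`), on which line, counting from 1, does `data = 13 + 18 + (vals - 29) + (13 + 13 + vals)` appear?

3

Transformed code:
data = (13 + 39 + data) % (13 + data + 31)
data = (13 + vals + vals[3]) * (13 + print(data) + data)
data = 13 + 18 + (vals - 29) + (13 + 13 + vals)
vals = vals + data
process(vals)
vals = vals[vals]
emit(vals)
vals = emit(vals)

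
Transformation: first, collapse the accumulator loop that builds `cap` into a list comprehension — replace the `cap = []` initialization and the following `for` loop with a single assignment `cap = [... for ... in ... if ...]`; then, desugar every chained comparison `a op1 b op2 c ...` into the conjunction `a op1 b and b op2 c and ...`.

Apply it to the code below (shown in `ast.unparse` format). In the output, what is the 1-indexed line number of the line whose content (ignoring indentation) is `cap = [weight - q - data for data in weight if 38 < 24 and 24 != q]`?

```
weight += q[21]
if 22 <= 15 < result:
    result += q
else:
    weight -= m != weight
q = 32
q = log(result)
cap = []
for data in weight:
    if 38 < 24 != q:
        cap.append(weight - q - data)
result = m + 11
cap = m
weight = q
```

Transformed code:
weight += q[21]
if 22 <= 15 and 15 < result:
    result += q
else:
    weight -= m != weight
q = 32
q = log(result)
cap = [weight - q - data for data in weight if 38 < 24 and 24 != q]
result = m + 11
cap = m
weight = q

8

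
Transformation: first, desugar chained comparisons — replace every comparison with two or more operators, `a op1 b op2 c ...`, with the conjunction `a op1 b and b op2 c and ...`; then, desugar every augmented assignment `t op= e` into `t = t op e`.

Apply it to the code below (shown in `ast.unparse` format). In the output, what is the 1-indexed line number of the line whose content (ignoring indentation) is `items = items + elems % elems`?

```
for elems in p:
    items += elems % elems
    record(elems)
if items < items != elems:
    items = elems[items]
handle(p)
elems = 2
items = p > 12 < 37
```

Transformed code:
for elems in p:
    items = items + elems % elems
    record(elems)
if items < items and items != elems:
    items = elems[items]
handle(p)
elems = 2
items = p > 12 and 12 < 37

2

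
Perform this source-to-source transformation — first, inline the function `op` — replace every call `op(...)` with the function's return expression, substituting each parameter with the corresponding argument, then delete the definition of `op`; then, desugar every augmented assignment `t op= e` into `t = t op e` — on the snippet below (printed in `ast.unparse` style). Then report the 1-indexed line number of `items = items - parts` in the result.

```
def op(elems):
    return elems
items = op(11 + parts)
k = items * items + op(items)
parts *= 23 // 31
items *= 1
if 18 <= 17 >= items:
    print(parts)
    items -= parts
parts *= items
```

Transformed code:
items = 11 + parts
k = items * items + items
parts = parts * (23 // 31)
items = items * 1
if 18 <= 17 >= items:
    print(parts)
    items = items - parts
parts = parts * items

7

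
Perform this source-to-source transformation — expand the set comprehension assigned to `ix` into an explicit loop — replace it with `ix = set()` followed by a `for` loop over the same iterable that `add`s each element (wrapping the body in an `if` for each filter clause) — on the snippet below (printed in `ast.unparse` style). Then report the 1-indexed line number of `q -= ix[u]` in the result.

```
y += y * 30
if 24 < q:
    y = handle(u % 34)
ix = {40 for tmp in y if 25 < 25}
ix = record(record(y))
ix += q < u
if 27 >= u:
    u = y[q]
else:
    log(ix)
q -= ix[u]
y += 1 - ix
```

14

Transformed code:
y += y * 30
if 24 < q:
    y = handle(u % 34)
ix = set()
for tmp in y:
    if 25 < 25:
        ix.add(40)
ix = record(record(y))
ix += q < u
if 27 >= u:
    u = y[q]
else:
    log(ix)
q -= ix[u]
y += 1 - ix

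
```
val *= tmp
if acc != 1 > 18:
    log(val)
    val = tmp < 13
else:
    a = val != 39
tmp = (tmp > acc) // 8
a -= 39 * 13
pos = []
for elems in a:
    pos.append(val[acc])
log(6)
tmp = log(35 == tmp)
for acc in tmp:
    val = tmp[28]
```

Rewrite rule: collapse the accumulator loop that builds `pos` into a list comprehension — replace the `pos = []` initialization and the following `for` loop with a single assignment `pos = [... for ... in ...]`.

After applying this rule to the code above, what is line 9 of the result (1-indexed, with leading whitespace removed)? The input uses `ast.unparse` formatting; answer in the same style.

pos = [val[acc] for elems in a]

Transformed code:
val *= tmp
if acc != 1 > 18:
    log(val)
    val = tmp < 13
else:
    a = val != 39
tmp = (tmp > acc) // 8
a -= 39 * 13
pos = [val[acc] for elems in a]
log(6)
tmp = log(35 == tmp)
for acc in tmp:
    val = tmp[28]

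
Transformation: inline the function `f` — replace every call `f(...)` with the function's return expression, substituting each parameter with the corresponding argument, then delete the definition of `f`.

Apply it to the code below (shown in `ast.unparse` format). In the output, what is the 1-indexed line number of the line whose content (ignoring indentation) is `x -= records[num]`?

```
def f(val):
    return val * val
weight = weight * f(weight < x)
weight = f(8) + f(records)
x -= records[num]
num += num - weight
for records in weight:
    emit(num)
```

3

Transformed code:
weight = weight * ((weight < x) * (weight < x))
weight = 8 * 8 + records * records
x -= records[num]
num += num - weight
for records in weight:
    emit(num)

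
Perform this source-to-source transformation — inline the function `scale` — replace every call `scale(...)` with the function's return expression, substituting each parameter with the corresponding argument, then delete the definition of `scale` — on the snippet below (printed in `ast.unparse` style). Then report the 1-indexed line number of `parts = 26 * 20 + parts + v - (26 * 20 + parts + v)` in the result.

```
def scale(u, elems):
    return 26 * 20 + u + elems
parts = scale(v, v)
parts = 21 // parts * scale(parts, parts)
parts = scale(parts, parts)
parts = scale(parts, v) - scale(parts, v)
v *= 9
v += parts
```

4

Transformed code:
parts = 26 * 20 + v + v
parts = 21 // parts * (26 * 20 + parts + parts)
parts = 26 * 20 + parts + parts
parts = 26 * 20 + parts + v - (26 * 20 + parts + v)
v *= 9
v += parts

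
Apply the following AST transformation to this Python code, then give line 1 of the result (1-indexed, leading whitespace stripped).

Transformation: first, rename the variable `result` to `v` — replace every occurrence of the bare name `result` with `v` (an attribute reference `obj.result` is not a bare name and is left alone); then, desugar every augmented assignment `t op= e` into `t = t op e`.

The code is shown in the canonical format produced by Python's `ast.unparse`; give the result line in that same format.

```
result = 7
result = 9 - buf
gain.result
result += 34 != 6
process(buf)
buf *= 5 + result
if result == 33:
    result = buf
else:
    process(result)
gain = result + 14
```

Transformed code:
v = 7
v = 9 - buf
gain.result
v = v + (34 != 6)
process(buf)
buf = buf * (5 + v)
if v == 33:
    v = buf
else:
    process(v)
gain = v + 14

v = 7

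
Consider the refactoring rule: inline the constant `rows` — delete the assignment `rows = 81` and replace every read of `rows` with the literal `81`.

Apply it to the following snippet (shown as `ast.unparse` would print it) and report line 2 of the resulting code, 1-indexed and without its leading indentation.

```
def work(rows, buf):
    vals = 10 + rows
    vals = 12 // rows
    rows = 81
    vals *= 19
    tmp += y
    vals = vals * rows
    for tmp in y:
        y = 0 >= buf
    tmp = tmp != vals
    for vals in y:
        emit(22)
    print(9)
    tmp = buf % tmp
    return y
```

Transformed code:
def work(rows, buf):
    vals = 10 + 81
    vals = 12 // 81
    vals *= 19
    tmp += y
    vals = vals * 81
    for tmp in y:
        y = 0 >= buf
    tmp = tmp != vals
    for vals in y:
        emit(22)
    print(9)
    tmp = buf % tmp
    return y

vals = 10 + 81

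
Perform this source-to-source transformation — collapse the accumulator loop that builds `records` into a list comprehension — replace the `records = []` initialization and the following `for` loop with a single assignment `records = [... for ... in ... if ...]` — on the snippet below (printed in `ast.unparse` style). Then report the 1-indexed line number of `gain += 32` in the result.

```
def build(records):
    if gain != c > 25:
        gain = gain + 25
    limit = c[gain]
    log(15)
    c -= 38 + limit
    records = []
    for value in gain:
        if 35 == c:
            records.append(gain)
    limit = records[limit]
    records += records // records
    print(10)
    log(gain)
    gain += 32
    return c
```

Transformed code:
def build(records):
    if gain != c > 25:
        gain = gain + 25
    limit = c[gain]
    log(15)
    c -= 38 + limit
    records = [gain for value in gain if 35 == c]
    limit = records[limit]
    records += records // records
    print(10)
    log(gain)
    gain += 32
    return c

12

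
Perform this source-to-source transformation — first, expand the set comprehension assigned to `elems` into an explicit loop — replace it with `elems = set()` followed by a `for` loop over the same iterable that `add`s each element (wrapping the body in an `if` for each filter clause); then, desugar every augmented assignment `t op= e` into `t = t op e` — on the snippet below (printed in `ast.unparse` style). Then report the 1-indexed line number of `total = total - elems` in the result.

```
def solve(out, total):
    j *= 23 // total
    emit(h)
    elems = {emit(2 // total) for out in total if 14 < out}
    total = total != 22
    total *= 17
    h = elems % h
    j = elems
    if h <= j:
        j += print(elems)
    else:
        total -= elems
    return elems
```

15

Transformed code:
def solve(out, total):
    j = j * (23 // total)
    emit(h)
    elems = set()
    for out in total:
        if 14 < out:
            elems.add(emit(2 // total))
    total = total != 22
    total = total * 17
    h = elems % h
    j = elems
    if h <= j:
        j = j + print(elems)
    else:
        total = total - elems
    return elems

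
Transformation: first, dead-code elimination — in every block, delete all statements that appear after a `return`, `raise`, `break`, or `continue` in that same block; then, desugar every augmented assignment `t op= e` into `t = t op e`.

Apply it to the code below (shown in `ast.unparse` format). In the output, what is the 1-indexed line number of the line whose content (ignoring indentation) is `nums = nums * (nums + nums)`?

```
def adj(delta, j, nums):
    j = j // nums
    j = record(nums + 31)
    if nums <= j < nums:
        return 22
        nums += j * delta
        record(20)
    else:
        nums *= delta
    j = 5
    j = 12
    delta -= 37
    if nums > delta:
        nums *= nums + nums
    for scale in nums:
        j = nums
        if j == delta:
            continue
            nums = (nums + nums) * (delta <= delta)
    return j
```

Transformed code:
def adj(delta, j, nums):
    j = j // nums
    j = record(nums + 31)
    if nums <= j < nums:
        return 22
    else:
        nums = nums * delta
    j = 5
    j = 12
    delta = delta - 37
    if nums > delta:
        nums = nums * (nums + nums)
    for scale in nums:
        j = nums
        if j == delta:
            continue
    return j

12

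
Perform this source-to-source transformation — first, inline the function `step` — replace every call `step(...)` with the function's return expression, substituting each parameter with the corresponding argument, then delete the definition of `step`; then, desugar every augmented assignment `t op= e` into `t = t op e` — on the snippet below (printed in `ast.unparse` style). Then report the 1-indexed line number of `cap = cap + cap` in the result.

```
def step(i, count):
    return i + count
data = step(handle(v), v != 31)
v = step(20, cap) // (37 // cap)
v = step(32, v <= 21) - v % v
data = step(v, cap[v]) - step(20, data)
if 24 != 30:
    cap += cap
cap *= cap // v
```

6

Transformed code:
data = handle(v) + (v != 31)
v = (20 + cap) // (37 // cap)
v = 32 + (v <= 21) - v % v
data = v + cap[v] - (20 + data)
if 24 != 30:
    cap = cap + cap
cap = cap * (cap // v)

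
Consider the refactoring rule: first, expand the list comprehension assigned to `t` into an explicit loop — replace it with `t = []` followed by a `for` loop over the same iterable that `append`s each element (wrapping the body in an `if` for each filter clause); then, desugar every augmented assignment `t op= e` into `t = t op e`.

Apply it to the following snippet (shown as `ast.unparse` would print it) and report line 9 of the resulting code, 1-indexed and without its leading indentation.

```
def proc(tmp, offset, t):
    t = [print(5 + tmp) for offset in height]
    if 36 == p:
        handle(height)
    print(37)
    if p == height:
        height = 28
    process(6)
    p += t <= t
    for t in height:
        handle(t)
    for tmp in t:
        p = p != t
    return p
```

height = 28

Transformed code:
def proc(tmp, offset, t):
    t = []
    for offset in height:
        t.append(print(5 + tmp))
    if 36 == p:
        handle(height)
    print(37)
    if p == height:
        height = 28
    process(6)
    p = p + (t <= t)
    for t in height:
        handle(t)
    for tmp in t:
        p = p != t
    return p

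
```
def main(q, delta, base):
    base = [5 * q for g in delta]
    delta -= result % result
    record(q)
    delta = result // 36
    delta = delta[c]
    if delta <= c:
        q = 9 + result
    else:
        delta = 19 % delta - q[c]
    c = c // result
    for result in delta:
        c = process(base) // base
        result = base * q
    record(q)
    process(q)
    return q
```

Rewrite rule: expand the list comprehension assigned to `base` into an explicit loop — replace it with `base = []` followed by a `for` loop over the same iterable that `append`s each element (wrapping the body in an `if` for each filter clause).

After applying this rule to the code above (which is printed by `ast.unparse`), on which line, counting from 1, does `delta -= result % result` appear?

5

Transformed code:
def main(q, delta, base):
    base = []
    for g in delta:
        base.append(5 * q)
    delta -= result % result
    record(q)
    delta = result // 36
    delta = delta[c]
    if delta <= c:
        q = 9 + result
    else:
        delta = 19 % delta - q[c]
    c = c // result
    for result in delta:
        c = process(base) // base
        result = base * q
    record(q)
    process(q)
    return q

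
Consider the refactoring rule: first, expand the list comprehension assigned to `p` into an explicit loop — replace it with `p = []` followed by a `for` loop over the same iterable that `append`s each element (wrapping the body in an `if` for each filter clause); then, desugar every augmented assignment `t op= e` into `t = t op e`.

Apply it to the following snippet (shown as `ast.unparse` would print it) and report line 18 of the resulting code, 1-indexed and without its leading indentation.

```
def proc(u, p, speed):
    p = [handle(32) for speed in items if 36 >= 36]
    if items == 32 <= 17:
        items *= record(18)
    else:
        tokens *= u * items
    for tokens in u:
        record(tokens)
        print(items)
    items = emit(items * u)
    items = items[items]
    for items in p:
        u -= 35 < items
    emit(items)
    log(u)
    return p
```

Transformed code:
def proc(u, p, speed):
    p = []
    for speed in items:
        if 36 >= 36:
            p.append(handle(32))
    if items == 32 <= 17:
        items = items * record(18)
    else:
        tokens = tokens * (u * items)
    for tokens in u:
        record(tokens)
        print(items)
    items = emit(items * u)
    items = items[items]
    for items in p:
        u = u - (35 < items)
    emit(items)
    log(u)
    return p

log(u)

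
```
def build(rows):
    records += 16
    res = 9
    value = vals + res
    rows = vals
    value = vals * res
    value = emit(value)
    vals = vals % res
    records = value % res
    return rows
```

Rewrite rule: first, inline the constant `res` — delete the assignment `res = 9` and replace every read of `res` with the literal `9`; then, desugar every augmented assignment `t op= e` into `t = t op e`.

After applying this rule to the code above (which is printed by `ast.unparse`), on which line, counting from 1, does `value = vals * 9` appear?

5

Transformed code:
def build(rows):
    records = records + 16
    value = vals + 9
    rows = vals
    value = vals * 9
    value = emit(value)
    vals = vals % 9
    records = value % 9
    return rows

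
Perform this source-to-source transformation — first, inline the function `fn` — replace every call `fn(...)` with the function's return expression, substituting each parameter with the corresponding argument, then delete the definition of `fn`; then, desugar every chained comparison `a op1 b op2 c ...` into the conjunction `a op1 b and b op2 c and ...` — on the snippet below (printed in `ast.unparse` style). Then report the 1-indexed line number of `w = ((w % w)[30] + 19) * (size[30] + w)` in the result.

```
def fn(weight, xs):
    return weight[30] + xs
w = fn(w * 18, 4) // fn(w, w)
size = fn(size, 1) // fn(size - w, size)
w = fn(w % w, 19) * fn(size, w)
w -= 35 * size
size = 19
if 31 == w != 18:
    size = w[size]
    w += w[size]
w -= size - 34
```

Transformed code:
w = ((w * 18)[30] + 4) // (w[30] + w)
size = (size[30] + 1) // ((size - w)[30] + size)
w = ((w % w)[30] + 19) * (size[30] + w)
w -= 35 * size
size = 19
if 31 == w and w != 18:
    size = w[size]
    w += w[size]
w -= size - 34

3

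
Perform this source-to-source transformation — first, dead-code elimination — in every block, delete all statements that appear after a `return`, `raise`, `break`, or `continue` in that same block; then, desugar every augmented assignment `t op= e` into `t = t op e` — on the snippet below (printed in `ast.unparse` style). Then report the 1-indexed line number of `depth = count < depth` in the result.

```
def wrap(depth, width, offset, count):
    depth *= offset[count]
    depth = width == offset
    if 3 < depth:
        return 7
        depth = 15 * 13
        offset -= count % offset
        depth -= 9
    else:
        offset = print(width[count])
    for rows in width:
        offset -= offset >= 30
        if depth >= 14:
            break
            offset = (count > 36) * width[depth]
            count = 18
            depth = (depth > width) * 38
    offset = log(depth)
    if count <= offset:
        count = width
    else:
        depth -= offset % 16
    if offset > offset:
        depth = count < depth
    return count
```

18

Transformed code:
def wrap(depth, width, offset, count):
    depth = depth * offset[count]
    depth = width == offset
    if 3 < depth:
        return 7
    else:
        offset = print(width[count])
    for rows in width:
        offset = offset - (offset >= 30)
        if depth >= 14:
            break
    offset = log(depth)
    if count <= offset:
        count = width
    else:
        depth = depth - offset % 16
    if offset > offset:
        depth = count < depth
    return count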